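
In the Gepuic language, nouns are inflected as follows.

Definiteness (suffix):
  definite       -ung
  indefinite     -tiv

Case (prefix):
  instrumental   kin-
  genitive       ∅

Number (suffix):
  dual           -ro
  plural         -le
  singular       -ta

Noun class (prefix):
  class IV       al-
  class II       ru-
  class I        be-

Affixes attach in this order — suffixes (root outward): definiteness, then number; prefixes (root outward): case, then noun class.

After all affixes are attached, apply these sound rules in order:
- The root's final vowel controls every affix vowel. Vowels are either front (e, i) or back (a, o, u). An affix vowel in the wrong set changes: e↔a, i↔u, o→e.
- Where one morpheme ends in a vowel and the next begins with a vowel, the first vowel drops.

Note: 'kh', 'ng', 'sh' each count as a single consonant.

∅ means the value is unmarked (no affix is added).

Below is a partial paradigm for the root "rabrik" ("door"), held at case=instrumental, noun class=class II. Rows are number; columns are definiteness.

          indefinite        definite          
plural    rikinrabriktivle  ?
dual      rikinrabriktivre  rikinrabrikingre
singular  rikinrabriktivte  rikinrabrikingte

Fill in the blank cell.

Attach definiteness definite -ung → rabrikung.
Attach case instrumental kin- → kinrabrikung.
Attach noun class class II ru- → rukinrabrikung.
Attach number plural -le → rukinrabrikungle.
Apply vowel harmony: rukinrabrikungle → rikinrabrikingle.
Vowel deletion: no change.

rikinrabrikingle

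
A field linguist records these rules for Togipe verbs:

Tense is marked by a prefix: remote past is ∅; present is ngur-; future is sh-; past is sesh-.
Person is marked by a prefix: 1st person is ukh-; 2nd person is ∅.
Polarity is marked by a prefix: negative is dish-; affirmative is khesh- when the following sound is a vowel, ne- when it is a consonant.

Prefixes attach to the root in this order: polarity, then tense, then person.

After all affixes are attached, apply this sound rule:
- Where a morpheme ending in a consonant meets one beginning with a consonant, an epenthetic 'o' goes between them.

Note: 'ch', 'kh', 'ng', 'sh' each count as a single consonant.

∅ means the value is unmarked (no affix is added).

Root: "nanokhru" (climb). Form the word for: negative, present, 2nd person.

ngurodishonanokhru

Attach polarity negative dish- → dishnanokhru.
Attach tense present ngur- → ngurdishnanokhru.
person = 2nd person: zero marking, form stays ngurdishnanokhru.
Apply epenthesis: ngurdishnanokhru → ngurodishonanokhru.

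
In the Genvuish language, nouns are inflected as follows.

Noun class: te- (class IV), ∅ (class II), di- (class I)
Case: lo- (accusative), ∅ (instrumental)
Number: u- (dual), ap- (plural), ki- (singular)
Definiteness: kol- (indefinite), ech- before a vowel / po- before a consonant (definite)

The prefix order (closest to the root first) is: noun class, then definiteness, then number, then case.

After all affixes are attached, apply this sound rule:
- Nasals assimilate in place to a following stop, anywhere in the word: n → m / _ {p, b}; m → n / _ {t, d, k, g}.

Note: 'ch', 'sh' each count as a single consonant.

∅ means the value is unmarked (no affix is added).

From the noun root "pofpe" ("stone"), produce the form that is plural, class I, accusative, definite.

loappodipofpe

Attach noun class class I di- → dipofpe.
Attach definiteness definite po- (before consonant 'd') → podipofpe.
Attach number plural ap- → appodipofpe.
Attach case accusative lo- → loappodipofpe.
Nasal assimilation: no change.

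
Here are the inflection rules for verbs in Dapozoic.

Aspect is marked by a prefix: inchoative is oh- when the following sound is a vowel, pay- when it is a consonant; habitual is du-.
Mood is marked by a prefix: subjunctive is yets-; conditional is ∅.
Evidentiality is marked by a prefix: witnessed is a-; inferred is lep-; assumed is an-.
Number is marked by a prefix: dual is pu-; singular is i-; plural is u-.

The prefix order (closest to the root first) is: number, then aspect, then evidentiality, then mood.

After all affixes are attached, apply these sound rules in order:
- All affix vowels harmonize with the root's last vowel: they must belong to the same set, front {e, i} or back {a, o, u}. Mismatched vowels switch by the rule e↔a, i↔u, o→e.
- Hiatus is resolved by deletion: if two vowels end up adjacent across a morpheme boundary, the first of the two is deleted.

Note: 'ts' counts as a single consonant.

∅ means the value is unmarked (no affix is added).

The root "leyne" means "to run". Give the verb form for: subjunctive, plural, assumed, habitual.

yetsendileyne

Attach number plural u- → uleyne.
Attach aspect habitual du- → duuleyne.
Attach evidentiality assumed an- → anduuleyne.
Attach mood subjunctive yets- → yetsanduuleyne.
Apply vowel harmony: yetsanduuleyne → yetsendiileyne.
Apply vowel deletion: yetsendiileyne → yetsendileyne.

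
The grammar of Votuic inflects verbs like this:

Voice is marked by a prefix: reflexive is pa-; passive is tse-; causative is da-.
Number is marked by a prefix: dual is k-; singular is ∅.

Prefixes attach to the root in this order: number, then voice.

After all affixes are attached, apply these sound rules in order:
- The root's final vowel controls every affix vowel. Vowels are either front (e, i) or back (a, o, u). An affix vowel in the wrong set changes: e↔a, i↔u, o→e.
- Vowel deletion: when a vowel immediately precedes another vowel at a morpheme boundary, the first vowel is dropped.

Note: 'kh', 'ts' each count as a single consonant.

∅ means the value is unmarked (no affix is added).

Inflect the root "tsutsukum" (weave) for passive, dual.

Attach number dual k- → ktsutsukum.
Attach voice passive tse- → tsektsutsukum.
Apply vowel harmony: tsektsutsukum → tsaktsutsukum.
Vowel deletion: no change.

tsaktsutsukum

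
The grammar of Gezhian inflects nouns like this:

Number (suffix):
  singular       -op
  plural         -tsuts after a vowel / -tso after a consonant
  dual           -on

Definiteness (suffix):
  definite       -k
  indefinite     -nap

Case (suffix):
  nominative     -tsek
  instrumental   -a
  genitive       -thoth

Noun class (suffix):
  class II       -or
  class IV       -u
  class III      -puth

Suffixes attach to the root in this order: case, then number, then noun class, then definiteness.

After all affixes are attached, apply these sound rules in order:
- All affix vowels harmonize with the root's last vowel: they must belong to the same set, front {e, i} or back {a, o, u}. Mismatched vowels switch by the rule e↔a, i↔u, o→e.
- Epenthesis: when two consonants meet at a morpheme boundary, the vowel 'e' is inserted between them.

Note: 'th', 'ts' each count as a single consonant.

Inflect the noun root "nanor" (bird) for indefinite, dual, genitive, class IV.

Attach case genitive -thoth → nanorthoth.
Attach number dual -on → nanorthothon.
Attach noun class class IV -u → nanorthothonu.
Attach definiteness indefinite -nap → nanorthothonunap.
Vowel harmony: no change.
Apply epenthesis: nanorthothonunap → nanorethothonunap.

nanorethothonunap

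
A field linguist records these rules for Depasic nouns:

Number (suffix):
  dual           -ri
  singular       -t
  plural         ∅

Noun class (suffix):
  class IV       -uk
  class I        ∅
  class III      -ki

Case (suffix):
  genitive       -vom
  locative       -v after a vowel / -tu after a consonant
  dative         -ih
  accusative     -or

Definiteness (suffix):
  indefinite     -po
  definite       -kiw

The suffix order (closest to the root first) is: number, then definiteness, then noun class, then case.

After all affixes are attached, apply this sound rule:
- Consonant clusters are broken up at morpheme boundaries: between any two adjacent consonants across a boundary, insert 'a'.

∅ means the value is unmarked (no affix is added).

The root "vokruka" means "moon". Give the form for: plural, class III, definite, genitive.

vokrukakiwakivom

number = plural: zero marking, form stays vokruka.
Attach definiteness definite -kiw → vokrukakiw.
Attach noun class class III -ki → vokrukakiwki.
Attach case genitive -vom → vokrukakiwkivom.
Apply epenthesis: vokrukakiwkivom → vokrukakiwakivom.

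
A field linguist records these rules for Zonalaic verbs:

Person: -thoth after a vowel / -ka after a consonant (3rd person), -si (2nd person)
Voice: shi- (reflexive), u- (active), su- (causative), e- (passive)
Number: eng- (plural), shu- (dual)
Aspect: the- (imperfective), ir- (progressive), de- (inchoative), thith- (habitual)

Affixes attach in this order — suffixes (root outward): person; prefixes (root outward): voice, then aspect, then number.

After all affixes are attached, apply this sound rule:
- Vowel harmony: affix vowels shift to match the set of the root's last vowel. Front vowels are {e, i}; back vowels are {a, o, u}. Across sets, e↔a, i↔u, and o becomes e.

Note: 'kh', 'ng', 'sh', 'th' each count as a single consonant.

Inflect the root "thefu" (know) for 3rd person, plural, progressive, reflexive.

angurshuthefuthoth

Attach voice reflexive shi- → shithefu.
Attach aspect progressive ir- → irshithefu.
Attach number plural eng- → engirshithefu.
Attach person 3rd person -thoth (after vowel 'u') → engirshithefuthoth.
Apply vowel harmony: engirshithefuthoth → angurshuthefuthoth.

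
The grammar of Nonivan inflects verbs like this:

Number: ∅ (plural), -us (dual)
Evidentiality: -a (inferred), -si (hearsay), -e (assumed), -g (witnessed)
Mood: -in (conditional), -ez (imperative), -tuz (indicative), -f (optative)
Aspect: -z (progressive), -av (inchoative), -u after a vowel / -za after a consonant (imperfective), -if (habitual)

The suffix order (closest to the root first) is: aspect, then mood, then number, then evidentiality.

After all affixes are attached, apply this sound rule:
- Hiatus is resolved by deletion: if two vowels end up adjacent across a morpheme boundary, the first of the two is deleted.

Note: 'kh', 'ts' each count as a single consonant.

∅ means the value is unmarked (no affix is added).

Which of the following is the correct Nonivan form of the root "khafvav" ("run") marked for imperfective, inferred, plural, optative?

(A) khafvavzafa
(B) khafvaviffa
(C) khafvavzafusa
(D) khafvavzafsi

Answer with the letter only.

Attach aspect imperfective -za (after consonant 'v') → khafvavza.
Attach mood optative -f → khafvavzaf.
number = plural: zero marking, form stays khafvavzaf.
Attach evidentiality inferred -a → khafvavzafa.
Vowel deletion: no change.
So the correct form is khafvavzafa, option (A).
(D) khafvavzafsi is wrong: it uses hearsay instead of inferred for evidentiality.
(C) khafvavzafusa is wrong: it uses dual instead of plural for number.
(B) khafvaviffa is wrong: it uses habitual instead of imperfective for aspect.

A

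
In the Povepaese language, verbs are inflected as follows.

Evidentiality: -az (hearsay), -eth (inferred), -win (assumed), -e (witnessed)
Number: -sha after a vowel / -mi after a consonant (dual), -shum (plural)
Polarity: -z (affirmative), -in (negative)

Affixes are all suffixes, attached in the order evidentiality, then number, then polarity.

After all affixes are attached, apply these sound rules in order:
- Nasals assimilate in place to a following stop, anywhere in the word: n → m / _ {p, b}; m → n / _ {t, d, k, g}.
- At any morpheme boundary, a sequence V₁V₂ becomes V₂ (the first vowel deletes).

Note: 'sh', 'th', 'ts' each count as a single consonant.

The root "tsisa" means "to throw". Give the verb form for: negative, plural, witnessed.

Attach evidentiality witnessed -e → tsisae.
Attach number plural -shum → tsisaeshum.
Attach polarity negative -in → tsisaeshumin.
Nasal assimilation: no change.
Apply vowel deletion: tsisaeshumin → tsiseshumin.

tsiseshumin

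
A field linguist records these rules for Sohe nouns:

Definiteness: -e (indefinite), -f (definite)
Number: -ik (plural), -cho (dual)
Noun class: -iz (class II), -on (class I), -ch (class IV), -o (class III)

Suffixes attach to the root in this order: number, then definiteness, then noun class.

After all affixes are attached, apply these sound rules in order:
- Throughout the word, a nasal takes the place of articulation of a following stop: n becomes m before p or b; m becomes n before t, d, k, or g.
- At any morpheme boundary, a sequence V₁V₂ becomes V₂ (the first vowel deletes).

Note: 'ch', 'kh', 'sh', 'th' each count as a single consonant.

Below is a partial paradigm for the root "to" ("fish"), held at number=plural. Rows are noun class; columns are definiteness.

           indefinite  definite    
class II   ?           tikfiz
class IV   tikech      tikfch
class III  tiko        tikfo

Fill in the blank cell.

Attach number plural -ik → toik.
Attach definiteness indefinite -e → toike.
Attach noun class class II -iz → toikeiz.
Nasal assimilation: no change.
Apply vowel deletion: toikeiz → tikiz.

tikiz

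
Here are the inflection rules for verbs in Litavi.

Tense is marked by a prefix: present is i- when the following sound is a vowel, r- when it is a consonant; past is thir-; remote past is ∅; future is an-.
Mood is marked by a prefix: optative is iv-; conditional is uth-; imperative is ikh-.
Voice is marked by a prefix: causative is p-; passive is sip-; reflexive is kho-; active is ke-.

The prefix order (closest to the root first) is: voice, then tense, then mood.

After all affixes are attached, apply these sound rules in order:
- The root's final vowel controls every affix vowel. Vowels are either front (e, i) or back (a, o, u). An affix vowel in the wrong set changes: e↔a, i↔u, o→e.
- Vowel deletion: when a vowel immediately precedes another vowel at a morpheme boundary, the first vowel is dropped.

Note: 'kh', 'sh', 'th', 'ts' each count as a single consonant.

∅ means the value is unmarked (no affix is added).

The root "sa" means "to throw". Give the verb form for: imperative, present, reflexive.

ukhrkhosa

Attach voice reflexive kho- → khosa.
Attach tense present r- (before consonant 'kh') → rkhosa.
Attach mood imperative ikh- → ikhrkhosa.
Apply vowel harmony: ikhrkhosa → ukhrkhosa.
Vowel deletion: no change.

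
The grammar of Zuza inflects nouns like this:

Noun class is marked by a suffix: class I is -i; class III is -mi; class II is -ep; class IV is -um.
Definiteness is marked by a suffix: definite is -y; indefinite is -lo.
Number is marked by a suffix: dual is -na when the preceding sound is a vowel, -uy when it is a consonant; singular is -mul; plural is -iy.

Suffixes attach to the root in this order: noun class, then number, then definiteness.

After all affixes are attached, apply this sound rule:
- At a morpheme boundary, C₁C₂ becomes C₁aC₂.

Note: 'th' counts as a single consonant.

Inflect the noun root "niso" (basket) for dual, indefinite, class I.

Attach noun class class I -i → nisoi.
Attach number dual -na (after vowel 'i') → nisoina.
Attach definiteness indefinite -lo → nisoinalo.
Epenthesis: no change.

nisoinalo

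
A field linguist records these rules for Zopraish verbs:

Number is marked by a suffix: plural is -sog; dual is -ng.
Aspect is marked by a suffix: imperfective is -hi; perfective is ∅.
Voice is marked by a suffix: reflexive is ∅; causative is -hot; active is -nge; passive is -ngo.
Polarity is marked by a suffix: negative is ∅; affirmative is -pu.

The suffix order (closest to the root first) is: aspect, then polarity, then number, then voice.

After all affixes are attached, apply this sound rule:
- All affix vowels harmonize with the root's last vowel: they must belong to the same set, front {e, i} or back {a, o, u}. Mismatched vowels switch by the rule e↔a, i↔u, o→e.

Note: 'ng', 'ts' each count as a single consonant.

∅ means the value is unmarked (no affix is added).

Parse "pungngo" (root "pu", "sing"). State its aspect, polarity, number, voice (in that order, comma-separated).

Segment: pu-ng-ngo.
aspect: ∅ → perfective.
polarity: ∅ → negative.
number: -ng → dual.
voice: -ngo → passive.

perfective, negative, dual, passive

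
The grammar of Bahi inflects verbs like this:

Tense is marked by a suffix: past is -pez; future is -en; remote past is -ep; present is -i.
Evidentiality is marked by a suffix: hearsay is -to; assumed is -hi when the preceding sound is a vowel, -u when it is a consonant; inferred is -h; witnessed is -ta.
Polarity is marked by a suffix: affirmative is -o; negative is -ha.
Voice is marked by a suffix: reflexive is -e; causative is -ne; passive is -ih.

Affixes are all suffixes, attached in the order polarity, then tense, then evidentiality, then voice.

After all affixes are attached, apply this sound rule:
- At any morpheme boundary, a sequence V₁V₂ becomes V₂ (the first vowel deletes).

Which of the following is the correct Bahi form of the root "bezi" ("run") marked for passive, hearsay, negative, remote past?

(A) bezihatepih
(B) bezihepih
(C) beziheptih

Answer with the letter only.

Attach polarity negative -ha → beziha.
Attach tense remote past -ep → bezihaep.
Attach evidentiality hearsay -to → bezihaepto.
Attach voice passive -ih → bezihaeptoih.
Apply vowel deletion: bezihaeptoih → beziheptih.
So the correct form is beziheptih, option (C).
(B) bezihepih is wrong: it uses assumed instead of hearsay for evidentiality.
(A) bezihatepih is wrong: it has the affixes in the wrong order.

C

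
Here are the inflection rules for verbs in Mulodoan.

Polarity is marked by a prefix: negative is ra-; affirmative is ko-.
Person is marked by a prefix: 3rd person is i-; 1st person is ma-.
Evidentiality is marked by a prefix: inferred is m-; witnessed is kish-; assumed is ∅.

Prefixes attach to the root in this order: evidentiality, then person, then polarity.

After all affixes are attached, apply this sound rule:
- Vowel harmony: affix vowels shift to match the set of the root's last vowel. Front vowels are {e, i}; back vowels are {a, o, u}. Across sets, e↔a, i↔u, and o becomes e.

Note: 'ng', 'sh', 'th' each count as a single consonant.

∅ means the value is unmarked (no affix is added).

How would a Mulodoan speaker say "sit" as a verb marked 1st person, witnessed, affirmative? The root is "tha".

Attach evidentiality witnessed kish- → kishtha.
Attach person 1st person ma- → makishtha.
Attach polarity affirmative ko- → komakishtha.
Apply vowel harmony: komakishtha → komakushtha.

komakushtha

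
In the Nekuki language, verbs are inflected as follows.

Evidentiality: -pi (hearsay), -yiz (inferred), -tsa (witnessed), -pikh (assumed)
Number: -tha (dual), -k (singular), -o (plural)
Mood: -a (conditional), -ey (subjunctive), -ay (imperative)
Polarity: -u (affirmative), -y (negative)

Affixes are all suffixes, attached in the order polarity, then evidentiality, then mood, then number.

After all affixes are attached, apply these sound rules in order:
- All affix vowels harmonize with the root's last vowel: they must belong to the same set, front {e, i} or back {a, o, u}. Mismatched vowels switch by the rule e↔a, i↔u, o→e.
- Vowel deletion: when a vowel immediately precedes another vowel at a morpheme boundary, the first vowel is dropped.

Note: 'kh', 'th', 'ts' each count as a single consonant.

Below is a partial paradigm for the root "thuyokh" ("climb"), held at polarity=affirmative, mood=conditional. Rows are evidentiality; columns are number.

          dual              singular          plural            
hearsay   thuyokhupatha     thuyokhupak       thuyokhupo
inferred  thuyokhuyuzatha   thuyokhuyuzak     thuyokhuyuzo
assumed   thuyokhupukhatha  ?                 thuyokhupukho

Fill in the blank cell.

thuyokhupukhak

Attach polarity affirmative -u → thuyokhu.
Attach evidentiality assumed -pikh → thuyokhupikh.
Attach mood conditional -a → thuyokhupikha.
Attach number singular -k → thuyokhupikhak.
Apply vowel harmony: thuyokhupikhak → thuyokhupukhak.
Vowel deletion: no change.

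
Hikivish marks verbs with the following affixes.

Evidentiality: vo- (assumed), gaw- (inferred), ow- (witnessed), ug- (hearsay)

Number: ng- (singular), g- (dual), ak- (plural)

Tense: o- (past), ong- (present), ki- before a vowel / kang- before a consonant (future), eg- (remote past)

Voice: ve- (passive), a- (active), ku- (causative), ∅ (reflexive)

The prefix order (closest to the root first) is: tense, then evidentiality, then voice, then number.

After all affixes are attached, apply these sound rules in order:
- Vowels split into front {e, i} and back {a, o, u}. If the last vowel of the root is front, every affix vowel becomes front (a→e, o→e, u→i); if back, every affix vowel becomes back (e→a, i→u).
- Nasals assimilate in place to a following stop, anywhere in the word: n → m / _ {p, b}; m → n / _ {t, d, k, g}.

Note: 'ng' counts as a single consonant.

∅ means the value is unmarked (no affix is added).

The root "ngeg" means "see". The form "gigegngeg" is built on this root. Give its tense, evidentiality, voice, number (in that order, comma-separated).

remote past, hearsay, reflexive, dual

Segment: g-ug-eg-ngeg.
tense: eg- → remote past.
evidentiality: ug- → hearsay.
voice: ∅ → reflexive.
number: g- → dual.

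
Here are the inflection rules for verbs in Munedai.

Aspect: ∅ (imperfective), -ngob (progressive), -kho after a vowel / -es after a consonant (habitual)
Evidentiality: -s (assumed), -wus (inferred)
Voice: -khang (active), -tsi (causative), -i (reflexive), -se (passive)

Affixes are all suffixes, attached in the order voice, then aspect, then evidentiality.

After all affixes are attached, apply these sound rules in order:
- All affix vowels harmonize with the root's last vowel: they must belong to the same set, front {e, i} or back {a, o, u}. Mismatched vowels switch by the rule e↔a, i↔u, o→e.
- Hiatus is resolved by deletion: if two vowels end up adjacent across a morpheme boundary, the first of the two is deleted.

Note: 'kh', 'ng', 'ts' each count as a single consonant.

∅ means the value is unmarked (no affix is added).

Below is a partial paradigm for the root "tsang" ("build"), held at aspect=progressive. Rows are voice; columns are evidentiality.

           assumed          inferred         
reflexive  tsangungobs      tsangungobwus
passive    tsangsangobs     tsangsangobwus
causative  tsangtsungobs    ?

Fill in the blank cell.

tsangtsungobwus

Attach voice causative -tsi → tsangtsi.
Attach aspect progressive -ngob → tsangtsingob.
Attach evidentiality inferred -wus → tsangtsingobwus.
Apply vowel harmony: tsangtsingobwus → tsangtsungobwus.
Vowel deletion: no change.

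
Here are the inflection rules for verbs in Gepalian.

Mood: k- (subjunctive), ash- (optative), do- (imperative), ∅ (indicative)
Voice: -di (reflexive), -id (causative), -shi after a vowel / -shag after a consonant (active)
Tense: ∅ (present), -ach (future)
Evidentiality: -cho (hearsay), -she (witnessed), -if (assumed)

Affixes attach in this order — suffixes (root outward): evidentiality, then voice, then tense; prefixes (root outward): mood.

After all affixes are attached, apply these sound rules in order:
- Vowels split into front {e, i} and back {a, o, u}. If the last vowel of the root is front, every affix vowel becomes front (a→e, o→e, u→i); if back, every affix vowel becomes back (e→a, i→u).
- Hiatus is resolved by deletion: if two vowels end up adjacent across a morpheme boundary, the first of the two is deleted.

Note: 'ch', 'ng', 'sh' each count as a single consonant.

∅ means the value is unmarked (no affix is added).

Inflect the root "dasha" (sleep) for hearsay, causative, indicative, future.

dashachudach

Attach evidentiality hearsay -cho → dashacho.
mood = indicative: zero marking, form stays dashacho.
Attach voice causative -id → dashachoid.
Attach tense future -ach → dashachoidach.
Apply vowel harmony: dashachoidach → dashachoudach.
Apply vowel deletion: dashachoudach → dashachudach.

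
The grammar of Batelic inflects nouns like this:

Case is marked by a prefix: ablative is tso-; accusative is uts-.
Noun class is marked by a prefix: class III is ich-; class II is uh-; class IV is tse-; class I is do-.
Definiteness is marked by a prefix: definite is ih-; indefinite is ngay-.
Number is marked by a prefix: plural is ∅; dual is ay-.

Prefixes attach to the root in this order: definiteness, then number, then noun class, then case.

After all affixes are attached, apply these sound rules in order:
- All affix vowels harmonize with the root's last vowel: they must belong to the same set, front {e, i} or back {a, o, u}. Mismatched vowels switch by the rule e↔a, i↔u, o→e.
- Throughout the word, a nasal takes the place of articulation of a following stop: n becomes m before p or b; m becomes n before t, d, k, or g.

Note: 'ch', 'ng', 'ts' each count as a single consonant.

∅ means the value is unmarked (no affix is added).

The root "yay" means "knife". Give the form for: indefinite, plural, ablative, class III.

Attach definiteness indefinite ngay- → ngayyay.
number = plural: zero marking, form stays ngayyay.
Attach noun class class III ich- → ichngayyay.
Attach case ablative tso- → tsoichngayyay.
Apply vowel harmony: tsoichngayyay → tsouchngayyay.
Nasal assimilation: no change.

tsouchngayyay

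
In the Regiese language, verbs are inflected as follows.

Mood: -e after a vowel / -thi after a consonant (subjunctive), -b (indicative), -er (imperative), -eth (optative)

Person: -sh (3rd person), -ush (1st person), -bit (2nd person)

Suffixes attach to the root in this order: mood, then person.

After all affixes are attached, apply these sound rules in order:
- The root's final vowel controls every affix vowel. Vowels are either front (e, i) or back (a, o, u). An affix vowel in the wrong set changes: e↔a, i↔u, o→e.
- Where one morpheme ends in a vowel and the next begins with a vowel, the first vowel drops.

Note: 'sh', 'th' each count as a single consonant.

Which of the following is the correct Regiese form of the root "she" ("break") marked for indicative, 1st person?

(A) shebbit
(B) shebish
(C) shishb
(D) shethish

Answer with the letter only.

Attach mood indicative -b → sheb.
Attach person 1st person -ush → shebush.
Apply vowel harmony: shebush → shebish.
Vowel deletion: no change.
So the correct form is shebish, option (B).
(D) shethish is wrong: it uses optative instead of indicative for mood.
(A) shebbit is wrong: it uses 2nd person instead of 1st person for person.
(C) shishb is wrong: it has the affixes in the wrong order.

B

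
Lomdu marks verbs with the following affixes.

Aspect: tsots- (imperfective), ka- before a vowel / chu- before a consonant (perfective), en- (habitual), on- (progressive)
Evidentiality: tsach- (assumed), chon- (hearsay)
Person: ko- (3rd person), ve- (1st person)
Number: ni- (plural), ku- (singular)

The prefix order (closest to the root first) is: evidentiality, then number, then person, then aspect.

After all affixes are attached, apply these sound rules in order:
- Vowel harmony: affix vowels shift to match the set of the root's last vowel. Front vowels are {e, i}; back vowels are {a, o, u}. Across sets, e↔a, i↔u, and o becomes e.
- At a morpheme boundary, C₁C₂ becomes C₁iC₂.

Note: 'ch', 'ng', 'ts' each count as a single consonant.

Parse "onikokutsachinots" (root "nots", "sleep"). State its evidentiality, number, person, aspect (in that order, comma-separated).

assumed, singular, 3rd person, progressive

Segment: on-ko-ku-tsach-nots.
evidentiality: tsach- → assumed.
number: ku- → singular.
person: ko- → 3rd person.
aspect: on- → progressive.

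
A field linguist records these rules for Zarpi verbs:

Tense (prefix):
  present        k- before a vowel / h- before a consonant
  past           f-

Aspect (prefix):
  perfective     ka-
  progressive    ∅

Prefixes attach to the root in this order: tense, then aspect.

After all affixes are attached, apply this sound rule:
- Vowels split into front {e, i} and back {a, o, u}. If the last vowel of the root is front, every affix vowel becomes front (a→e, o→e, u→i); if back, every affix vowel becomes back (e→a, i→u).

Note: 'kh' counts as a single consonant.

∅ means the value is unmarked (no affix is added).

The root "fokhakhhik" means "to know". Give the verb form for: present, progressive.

Attach tense present h- (before consonant 'f') → hfokhakhhik.
aspect = progressive: zero marking, form stays hfokhakhhik.
Vowel harmony: no change.

hfokhakhhik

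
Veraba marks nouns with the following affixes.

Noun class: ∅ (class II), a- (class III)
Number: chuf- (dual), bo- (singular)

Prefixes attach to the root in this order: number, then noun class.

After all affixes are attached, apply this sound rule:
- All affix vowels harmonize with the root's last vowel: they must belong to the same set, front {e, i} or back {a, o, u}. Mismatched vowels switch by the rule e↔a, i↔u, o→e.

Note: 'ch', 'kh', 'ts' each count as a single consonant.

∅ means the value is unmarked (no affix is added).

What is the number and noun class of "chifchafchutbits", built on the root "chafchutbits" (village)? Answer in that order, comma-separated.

dual, class II

Segment: chuf-chafchutbits.
number: chuf- → dual.
noun class: ∅ → class II.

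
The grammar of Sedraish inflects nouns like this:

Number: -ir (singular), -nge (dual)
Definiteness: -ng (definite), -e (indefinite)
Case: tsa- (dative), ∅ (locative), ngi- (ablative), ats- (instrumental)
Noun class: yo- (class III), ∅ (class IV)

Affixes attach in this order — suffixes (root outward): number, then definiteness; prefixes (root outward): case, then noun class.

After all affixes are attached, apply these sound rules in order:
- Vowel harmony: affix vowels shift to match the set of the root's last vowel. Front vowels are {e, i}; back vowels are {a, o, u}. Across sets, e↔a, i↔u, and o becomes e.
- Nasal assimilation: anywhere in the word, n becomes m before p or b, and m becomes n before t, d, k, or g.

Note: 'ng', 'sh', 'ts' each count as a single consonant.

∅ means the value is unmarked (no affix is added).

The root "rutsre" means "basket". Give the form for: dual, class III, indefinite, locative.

yerutsrengee

case = locative: zero marking, form stays rutsre.
Attach number dual -nge → rutsrenge.
Attach definiteness indefinite -e → rutsrengee.
Attach noun class class III yo- → yorutsrengee.
Apply vowel harmony: yorutsrengee → yerutsrengee.
Nasal assimilation: no change.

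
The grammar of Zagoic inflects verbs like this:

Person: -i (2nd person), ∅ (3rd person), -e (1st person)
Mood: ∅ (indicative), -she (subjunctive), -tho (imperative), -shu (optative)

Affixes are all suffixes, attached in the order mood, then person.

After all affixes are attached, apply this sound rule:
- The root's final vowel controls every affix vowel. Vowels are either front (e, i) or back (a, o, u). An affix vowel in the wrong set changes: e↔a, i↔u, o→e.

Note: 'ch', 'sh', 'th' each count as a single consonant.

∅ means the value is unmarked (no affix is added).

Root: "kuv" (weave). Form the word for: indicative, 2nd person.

mood = indicative: zero marking, form stays kuv.
Attach person 2nd person -i → kuvi.
Apply vowel harmony: kuvi → kuvu.

kuvu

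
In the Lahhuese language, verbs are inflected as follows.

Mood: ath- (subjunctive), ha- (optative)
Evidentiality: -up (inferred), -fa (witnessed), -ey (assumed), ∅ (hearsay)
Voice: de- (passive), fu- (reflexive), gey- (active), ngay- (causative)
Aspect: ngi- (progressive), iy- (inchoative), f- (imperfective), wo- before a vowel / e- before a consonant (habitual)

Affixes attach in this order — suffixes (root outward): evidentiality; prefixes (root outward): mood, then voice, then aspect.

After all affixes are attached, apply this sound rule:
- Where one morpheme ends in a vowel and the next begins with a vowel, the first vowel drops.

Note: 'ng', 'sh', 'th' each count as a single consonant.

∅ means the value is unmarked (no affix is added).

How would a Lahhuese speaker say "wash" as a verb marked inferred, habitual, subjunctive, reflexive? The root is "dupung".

Attach mood subjunctive ath- → athdupung.
Attach voice reflexive fu- → fuathdupung.
Attach evidentiality inferred -up → fuathdupungup.
Attach aspect habitual e- (before consonant 'f') → efuathdupungup.
Apply vowel deletion: efuathdupungup → efathdupungup.

efathdupungup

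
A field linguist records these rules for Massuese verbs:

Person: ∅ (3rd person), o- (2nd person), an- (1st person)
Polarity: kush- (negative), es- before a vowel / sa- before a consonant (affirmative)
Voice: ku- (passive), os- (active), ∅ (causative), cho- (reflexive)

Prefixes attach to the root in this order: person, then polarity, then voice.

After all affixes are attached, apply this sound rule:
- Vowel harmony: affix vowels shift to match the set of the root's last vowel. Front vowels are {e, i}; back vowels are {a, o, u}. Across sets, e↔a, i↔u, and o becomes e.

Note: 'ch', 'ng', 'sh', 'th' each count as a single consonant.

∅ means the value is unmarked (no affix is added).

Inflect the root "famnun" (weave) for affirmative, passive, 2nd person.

Attach person 2nd person o- → ofamnun.
Attach polarity affirmative es- (before vowel 'o') → esofamnun.
Attach voice passive ku- → kuesofamnun.
Apply vowel harmony: kuesofamnun → kuasofamnun.

kuasofamnun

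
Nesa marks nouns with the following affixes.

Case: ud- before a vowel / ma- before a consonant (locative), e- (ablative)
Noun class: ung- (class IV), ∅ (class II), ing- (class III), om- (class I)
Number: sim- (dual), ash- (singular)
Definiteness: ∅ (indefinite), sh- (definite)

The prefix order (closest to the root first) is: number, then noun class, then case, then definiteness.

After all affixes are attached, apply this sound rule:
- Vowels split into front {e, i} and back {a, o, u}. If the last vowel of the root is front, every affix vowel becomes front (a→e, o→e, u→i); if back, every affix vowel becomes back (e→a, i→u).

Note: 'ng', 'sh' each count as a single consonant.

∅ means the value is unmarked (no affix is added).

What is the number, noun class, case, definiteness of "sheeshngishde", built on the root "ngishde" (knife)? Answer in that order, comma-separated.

Segment: sh-e-ash-ngishde.
number: ash- → singular.
noun class: ∅ → class II.
case: e- → ablative.
definiteness: sh- → definite.

singular, class II, ablative, definite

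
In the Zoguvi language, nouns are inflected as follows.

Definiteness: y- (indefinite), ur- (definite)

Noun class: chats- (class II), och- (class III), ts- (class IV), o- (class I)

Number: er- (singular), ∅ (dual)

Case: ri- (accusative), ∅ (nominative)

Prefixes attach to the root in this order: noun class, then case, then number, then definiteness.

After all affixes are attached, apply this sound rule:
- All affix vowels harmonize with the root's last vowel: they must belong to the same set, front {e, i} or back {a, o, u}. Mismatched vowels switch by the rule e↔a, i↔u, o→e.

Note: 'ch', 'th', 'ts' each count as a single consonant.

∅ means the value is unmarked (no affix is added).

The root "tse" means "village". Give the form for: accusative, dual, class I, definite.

irrietse

Attach noun class class I o- → otse.
Attach case accusative ri- → riotse.
number = dual: zero marking, form stays riotse.
Attach definiteness definite ur- → urriotse.
Apply vowel harmony: urriotse → irrietse.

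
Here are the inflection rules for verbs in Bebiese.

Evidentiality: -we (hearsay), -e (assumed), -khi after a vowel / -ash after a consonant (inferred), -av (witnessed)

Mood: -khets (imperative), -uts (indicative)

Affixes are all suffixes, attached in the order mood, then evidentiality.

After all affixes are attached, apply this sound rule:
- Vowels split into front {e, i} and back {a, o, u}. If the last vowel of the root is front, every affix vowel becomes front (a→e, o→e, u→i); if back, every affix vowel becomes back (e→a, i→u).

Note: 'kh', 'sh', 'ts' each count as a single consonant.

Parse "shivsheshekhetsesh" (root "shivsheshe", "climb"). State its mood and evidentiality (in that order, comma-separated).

Segment: shivsheshe-khets-ash.
mood: -khets → imperative.
evidentiality: -khi/ash → inferred.

imperative, inferred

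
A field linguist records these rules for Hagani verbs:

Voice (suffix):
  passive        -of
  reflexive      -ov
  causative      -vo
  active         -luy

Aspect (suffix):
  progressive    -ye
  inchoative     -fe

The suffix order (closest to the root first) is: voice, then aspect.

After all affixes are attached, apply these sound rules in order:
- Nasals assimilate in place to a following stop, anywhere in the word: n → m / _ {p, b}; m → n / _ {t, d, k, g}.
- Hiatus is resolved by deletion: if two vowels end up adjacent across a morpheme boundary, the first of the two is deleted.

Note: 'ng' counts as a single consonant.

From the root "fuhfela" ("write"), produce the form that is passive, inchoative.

fuhfeloffe

Attach voice passive -of → fuhfelaof.
Attach aspect inchoative -fe → fuhfelaoffe.
Nasal assimilation: no change.
Apply vowel deletion: fuhfelaoffe → fuhfeloffe.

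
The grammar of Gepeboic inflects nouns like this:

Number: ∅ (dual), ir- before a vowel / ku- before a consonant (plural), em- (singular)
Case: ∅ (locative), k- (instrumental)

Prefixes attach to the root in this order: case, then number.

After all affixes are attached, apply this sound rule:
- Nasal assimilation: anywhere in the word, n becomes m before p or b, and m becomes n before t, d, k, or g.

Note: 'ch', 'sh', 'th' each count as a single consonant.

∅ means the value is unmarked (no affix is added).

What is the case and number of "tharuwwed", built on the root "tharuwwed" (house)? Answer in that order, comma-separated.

Segment: tharuwwed.
case: ∅ → locative.
number: ∅ → dual.

locative, dual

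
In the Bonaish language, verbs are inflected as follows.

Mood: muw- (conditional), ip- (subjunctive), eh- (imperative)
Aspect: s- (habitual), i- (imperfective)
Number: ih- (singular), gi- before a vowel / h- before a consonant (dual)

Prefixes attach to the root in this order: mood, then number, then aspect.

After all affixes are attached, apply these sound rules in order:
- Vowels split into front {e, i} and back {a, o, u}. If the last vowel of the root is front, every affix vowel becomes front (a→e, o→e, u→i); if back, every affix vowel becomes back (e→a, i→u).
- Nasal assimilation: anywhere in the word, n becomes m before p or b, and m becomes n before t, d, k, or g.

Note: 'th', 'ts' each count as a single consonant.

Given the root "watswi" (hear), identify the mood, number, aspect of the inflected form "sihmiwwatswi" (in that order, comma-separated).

conditional, singular, habitual

Segment: s-ih-muw-watswi.
mood: muw- → conditional.
number: ih- → singular.
aspect: s- → habitual.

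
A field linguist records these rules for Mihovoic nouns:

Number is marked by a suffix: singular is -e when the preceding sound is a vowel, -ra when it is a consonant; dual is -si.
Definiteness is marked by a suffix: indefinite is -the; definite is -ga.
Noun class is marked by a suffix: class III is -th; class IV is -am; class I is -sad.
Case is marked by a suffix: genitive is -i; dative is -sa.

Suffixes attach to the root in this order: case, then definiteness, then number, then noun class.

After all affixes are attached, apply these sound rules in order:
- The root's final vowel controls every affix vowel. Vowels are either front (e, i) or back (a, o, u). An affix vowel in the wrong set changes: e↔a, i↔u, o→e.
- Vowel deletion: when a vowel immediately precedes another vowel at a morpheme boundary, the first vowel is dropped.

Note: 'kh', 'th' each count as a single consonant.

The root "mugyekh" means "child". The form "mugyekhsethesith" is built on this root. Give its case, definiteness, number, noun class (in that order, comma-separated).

dative, indefinite, dual, class III

Segment: mugyekh-sa-the-si-th.
case: -sa → dative.
definiteness: -the → indefinite.
number: -si → dual.
noun class: -th → class III.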